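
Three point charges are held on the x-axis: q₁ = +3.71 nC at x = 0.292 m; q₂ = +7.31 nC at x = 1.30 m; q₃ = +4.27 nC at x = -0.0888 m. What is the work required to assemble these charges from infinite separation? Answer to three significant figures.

8.18×10⁻⁷ J

The assembly work is the sum of pairwise potential energies, U = Σ_{i<j} kqᵢqⱼ/rᵢⱼ.
Pair separations: r₁₂ = 1.01 m, r₁₃ = 0.381 m, r₂₃ = 1.39 m.
U = (2.42×10⁻⁷) + (3.74×10⁻⁷) + (2.02×10⁻⁷) = 8.18×10⁻⁷ J.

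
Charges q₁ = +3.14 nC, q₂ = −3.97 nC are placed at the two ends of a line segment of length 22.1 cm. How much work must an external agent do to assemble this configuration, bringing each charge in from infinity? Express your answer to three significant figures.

The assembly work is the sum of pairwise potential energies, U = Σ_{i<j} kqᵢqⱼ/rᵢⱼ.
The separation is r = 0.221 m.
U = (-5.07×10⁻⁷) = -5.07×10⁻⁷ J.

-5.07×10⁻⁷ J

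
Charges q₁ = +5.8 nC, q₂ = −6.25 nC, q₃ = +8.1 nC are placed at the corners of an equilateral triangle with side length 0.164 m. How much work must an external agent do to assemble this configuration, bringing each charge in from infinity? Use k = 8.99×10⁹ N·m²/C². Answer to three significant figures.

-2.19×10⁻⁶ J

The work to assemble the configuration equals its total potential energy, U = Σ kqᵢqⱼ/rᵢⱼ over all pairs.
All three pair separations equal the side length, 0.164 m.
U = (-1.99×10⁻⁶) + (2.58×10⁻⁶) + (-2.78×10⁻⁶) = -2.19×10⁻⁶ J.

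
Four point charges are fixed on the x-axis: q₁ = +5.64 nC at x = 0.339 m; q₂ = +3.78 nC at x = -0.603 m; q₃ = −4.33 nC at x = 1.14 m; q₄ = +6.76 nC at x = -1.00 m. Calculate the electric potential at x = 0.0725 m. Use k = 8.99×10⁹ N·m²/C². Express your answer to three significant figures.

Electric potential is a scalar, so the contributions from each charge add algebraically: V = Σ kqᵢ/rᵢ.
Distances from the field point to each charge: r₁ = 0.267 m, r₂ = 0.675 m, r₃ = 1.07 m, r₄ = 1.07 m.
V = k[(5.64×10⁻⁹)/(0.267) + (3.78×10⁻⁹)/(0.675) + (-4.33×10⁻⁹)/(1.07) + (6.76×10⁻⁹)/(1.07)] = 261 V.

261 V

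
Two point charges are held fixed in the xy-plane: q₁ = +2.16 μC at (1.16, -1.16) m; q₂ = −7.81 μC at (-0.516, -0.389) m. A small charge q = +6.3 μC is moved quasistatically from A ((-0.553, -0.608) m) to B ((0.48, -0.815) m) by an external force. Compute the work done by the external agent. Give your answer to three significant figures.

For quasistatic motion the external work equals the change in potential energy: W_ext = qΔV = q(V_B − V_A).
At A: distances to the source charges are 1.80 m, 0.222 m; V_A = Σ kqᵢ/rᵢ = -3.05×10⁵ V.
At B: distances to the source charges are 0.763 m, 1.08 m; V_B = Σ kqᵢ/rᵢ = -3.93×10⁴ V.
ΔV = V_B − V_A = 2.66×10⁵ V.
W_ext = qΔV = (6.30×10⁻⁶ C)(2.66×10⁵ V) = 1.68 J.

1.68 J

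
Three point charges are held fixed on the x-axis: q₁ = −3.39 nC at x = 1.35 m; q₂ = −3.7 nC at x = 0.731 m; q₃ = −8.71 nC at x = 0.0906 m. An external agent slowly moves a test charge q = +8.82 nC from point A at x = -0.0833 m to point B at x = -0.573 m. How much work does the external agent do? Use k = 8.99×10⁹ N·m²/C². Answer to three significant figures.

For quasistatic motion the external work equals the change in potential energy: W_ext = qΔV = q(V_B − V_A).
At A: distances to the source charges are 1.43 m, 0.814 m, 0.174 m; V_A = Σ kqᵢ/rᵢ = -512 V.
At B: distances to the source charges are 1.92 m, 1.30 m, 0.664 m; V_B = Σ kqᵢ/rᵢ = -159 V.
ΔV = V_B − V_A = 353 V.
W_ext = qΔV = (8.82×10⁻⁹ C)(353 V) = 3.11×10⁻⁶ J.

3.11×10⁻⁶ J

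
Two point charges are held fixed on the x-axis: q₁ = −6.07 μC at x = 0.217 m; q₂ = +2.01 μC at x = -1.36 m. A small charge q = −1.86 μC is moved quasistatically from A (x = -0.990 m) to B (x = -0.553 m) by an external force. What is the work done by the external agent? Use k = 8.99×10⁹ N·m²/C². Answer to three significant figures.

0.0969 J

For quasistatic motion the external work equals the change in potential energy: W_ext = qΔV = q(V_B − V_A).
At A: distances to the source charges are 1.21 m, 0.370 m; V_A = Σ kqᵢ/rᵢ = 3630 V.
At B: distances to the source charges are 0.770 m, 0.807 m; V_B = Σ kqᵢ/rᵢ = -4.85×10⁴ V.
ΔV = V_B − V_A = -5.21×10⁴ V.
W_ext = qΔV = (-1.86×10⁻⁶ C)(-5.21×10⁴ V) = 0.0969 J.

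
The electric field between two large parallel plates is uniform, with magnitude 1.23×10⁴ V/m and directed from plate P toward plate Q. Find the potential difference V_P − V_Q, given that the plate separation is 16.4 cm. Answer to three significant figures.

2020 V

In a uniform field, potential decreases in the direction of E: ΔV = −E·d for a displacement d parallel to E.
Going from Q to P is a displacement of 16.4 cm opposite to the field, so V_P − V_Q = +Ed = 2020 V.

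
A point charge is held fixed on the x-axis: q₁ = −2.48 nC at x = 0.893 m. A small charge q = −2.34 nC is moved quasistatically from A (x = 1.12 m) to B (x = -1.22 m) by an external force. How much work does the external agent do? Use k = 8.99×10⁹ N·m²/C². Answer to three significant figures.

For quasistatic motion the external work equals the change in potential energy: W_ext = qΔV = q(V_B − V_A).
At A: distance to the source charge is 0.227 m; V_A = kq₁/r = -98.2 V.
At B: distance to the source charge is 2.11 m; V_B = kq₁/r = -10.6 V.
ΔV = V_B − V_A = 87.7 V.
W_ext = qΔV = (-2.34×10⁻⁹ C)(87.7 V) = -2.05×10⁻⁷ J.

-2.05×10⁻⁷ J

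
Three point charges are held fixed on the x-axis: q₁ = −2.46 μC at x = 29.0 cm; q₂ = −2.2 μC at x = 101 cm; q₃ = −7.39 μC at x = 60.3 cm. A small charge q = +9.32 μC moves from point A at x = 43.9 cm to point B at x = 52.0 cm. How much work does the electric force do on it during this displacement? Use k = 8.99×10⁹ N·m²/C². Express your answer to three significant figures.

3.25 J

The work done by the electric force is W_field = −ΔU = −q(V_B − V_A) = q(V_A − V_B).
At A: distances to the source charges are 0.149 m, 0.571 m, 0.164 m; V_A = Σ kqᵢ/rᵢ = -5.88×10⁵ V.
At B: distances to the source charges are 0.230 m, 0.490 m, 0.0830 m; V_B = Σ kqᵢ/rᵢ = -9.37×10⁵ V.
ΔV = V_B − V_A = -3.49×10⁵ V.
W_field = −qΔV = −(9.32×10⁻⁶ C)(-3.49×10⁵ V) = 3.25 J.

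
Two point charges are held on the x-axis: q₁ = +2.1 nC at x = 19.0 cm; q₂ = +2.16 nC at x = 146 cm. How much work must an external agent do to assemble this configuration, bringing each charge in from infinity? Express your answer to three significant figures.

The assembly work is the sum of pairwise potential energies, U = Σ_{i<j} kqᵢqⱼ/rᵢⱼ.
Pair separations: r₁₂ = 1.27 m.
U = (3.21×10⁻⁸) = 3.21×10⁻⁸ J.

3.21×10⁻⁸ J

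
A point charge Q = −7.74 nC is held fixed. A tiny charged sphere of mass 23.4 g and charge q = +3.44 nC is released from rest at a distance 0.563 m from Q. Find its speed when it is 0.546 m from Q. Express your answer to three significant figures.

Only the electrostatic force acts, so mechanical energy is conserved: ½mv² = U₁ − U₂ = kQq(1/r₁ − 1/r₂).
U₁ − U₂ = (8.99×10⁹ N·m²/C²)(-7.74×10⁻⁹ C)(3.44×10⁻⁹ C)(1/0.563 − 1/0.546) = 1.32×10⁻⁸ J.
v = √(2·1.32×10⁻⁸/0.0234) = 1.06×10⁻³ m/s.

1.06×10⁻³ m/s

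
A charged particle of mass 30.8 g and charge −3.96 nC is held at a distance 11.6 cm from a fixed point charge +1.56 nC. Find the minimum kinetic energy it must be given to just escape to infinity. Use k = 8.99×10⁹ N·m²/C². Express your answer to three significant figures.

To just escape, total mechanical energy must reach zero at infinity: ½mv²_min + U = 0, so ½mv²_min = −U = |kQq|/r.
|U| = |kQq|/r = (8.99×10⁹ N·m²/C²)(1.56×10⁻⁹)(3.96×10⁻⁹)/(0.116) = 4.79×10⁻⁷ J.

4.79×10⁻⁷ J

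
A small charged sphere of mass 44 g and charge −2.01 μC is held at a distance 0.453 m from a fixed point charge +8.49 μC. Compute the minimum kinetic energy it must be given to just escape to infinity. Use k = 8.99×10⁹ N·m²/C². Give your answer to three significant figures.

0.339 J

To just escape, total mechanical energy must reach zero at infinity: ½mv²_min + U = 0, so ½mv²_min = −U = |kQq|/r.
|U| = |kQq|/r = (8.99×10⁹ N·m²/C²)(8.49×10⁻⁶)(2.01×10⁻⁶)/(0.453) = 0.339 J.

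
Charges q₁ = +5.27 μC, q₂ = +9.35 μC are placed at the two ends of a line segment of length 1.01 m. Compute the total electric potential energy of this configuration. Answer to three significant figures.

0.439 J

The work to assemble the configuration equals its total potential energy, U = Σ kqᵢqⱼ/rᵢⱼ over all pairs.
The separation is r = 1.01 m.
U = (0.439) = 0.439 J.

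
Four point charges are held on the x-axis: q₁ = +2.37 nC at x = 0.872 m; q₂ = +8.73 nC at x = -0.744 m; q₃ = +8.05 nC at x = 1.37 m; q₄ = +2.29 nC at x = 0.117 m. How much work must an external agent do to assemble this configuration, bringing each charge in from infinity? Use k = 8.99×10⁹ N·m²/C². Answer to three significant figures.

1.16×10⁻⁶ J

The assembly work is the sum of pairwise potential energies, U = Σ_{i<j} kqᵢqⱼ/rᵢⱼ.
Pair separations: r₁₂ = 1.62 m, r₁₃ = 0.498 m, r₁₄ = 0.755 m, r₂₃ = 2.11 m, r₂₄ = 0.861 m, r₃₄ = 1.25 m.
Summing all 6 pair terms gives U = 1.16×10⁻⁶ J.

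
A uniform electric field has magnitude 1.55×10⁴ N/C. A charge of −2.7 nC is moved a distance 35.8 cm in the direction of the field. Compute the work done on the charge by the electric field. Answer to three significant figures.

-1.50×10⁻⁵ J

The potential change for a displacement 35.8 cm in the direction of the field is ΔV = −Ed = -5550 V.
W_field = −qΔV = -1.50×10⁻⁵ J.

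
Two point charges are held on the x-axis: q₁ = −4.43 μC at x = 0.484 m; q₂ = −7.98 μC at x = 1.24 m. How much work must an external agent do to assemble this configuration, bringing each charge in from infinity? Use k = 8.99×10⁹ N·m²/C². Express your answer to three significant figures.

0.420 J

The work to assemble the configuration equals its total potential energy, U = Σ kqᵢqⱼ/rᵢⱼ over all pairs.
Pair separations: r₁₂ = 0.756 m.
U = (0.420) = 0.420 J.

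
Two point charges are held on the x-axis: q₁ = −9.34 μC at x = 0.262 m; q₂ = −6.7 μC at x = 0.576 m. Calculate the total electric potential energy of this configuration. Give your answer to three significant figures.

The work to assemble the configuration equals its total potential energy, U = Σ kqᵢqⱼ/rᵢⱼ over all pairs.
Pair separations: r₁₂ = 0.314 m.
U = (1.79) = 1.79 J.

1.79 J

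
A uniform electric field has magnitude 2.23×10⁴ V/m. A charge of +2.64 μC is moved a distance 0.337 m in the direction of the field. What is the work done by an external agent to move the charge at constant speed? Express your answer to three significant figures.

-0.0198 J

The potential change for a displacement 0.337 m in the direction of the field is ΔV = −Ed = -7520 V.
W_ext = qΔV = -0.0198 J.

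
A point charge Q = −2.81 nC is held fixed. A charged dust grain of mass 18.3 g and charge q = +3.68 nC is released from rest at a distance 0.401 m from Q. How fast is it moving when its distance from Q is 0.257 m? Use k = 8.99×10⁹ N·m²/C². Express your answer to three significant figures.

3.77×10⁻³ m/s

Only the electrostatic force acts, so mechanical energy is conserved: ½mv² = U₁ − U₂ = kQq(1/r₁ − 1/r₂).
U₁ − U₂ = (8.99×10⁹ N·m²/C²)(-2.81×10⁻⁹ C)(3.68×10⁻⁹ C)(1/0.401 − 1/0.257) = 1.30×10⁻⁷ J.
v = √(2·1.30×10⁻⁷/0.0183) = 3.77×10⁻³ m/s.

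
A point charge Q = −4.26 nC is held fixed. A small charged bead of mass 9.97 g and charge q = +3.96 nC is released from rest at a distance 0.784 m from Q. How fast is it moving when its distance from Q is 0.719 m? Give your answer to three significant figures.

1.87×10⁻³ m/s

Only the electrostatic force acts, so mechanical energy is conserved: ½mv² = U₁ − U₂ = kQq(1/r₁ − 1/r₂).
U₁ − U₂ = (8.99×10⁹ N·m²/C²)(-4.26×10⁻⁹ C)(3.96×10⁻⁹ C)(1/0.784 − 1/0.719) = 1.75×10⁻⁸ J.
v = √(2·1.75×10⁻⁸/9.97×10⁻³) = 1.87×10⁻³ m/s.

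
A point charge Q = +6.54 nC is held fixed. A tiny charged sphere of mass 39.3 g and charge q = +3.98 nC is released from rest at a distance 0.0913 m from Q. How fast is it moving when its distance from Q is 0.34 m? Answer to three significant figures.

9.77×10⁻³ m/s

Only the electrostatic force acts, so mechanical energy is conserved: ½mv² = U₁ − U₂ = kQq(1/r₁ − 1/r₂).
U₁ − U₂ = (8.99×10⁹ N·m²/C²)(6.54×10⁻⁹ C)(3.98×10⁻⁹ C)(1/0.0913 − 1/0.340) = 1.87×10⁻⁶ J.
v = √(2·1.87×10⁻⁶/0.0393) = 9.77×10⁻³ m/s.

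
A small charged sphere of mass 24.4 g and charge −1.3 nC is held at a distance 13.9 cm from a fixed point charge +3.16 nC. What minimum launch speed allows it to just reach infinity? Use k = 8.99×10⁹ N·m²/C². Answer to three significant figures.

4.67×10⁻³ m/s

To just escape, total mechanical energy must reach zero at infinity: ½mv²_min + U = 0, so ½mv²_min = −U = |kQq|/r.
|U| = |kQq|/r = (8.99×10⁹ N·m²/C²)(3.16×10⁻⁹)(1.30×10⁻⁹)/(0.139) = 2.66×10⁻⁷ J.
v_min = √(2|U|/m) = √(2·2.66×10⁻⁷/0.0244) = 4.67×10⁻³ m/s.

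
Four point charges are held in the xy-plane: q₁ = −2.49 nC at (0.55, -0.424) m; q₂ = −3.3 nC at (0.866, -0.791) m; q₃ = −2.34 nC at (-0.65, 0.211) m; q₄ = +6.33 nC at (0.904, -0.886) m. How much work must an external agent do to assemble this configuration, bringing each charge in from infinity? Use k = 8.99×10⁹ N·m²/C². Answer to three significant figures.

The assembly work is the sum of pairwise potential energies, U = Σ_{i<j} kqᵢqⱼ/rᵢⱼ.
Pair separations: r₁₂ = 0.484 m, r₁₃ = 1.36 m, r₁₄ = 0.582 m, r₂₃ = 1.82 m, r₂₄ = 0.102 m, r₃₄ = 1.90 m.
Summing all 6 pair terms gives U = -1.92×10⁻⁶ J.

-1.92×10⁻⁶ J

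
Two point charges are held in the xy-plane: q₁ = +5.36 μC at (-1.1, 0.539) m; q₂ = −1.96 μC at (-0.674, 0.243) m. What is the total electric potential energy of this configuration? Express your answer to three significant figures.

-0.182 J

The work to assemble the configuration equals its total potential energy, U = Σ kqᵢqⱼ/rᵢⱼ over all pairs.
Pair separations: r₁₂ = 0.519 m.
U = (-0.182) = -0.182 J.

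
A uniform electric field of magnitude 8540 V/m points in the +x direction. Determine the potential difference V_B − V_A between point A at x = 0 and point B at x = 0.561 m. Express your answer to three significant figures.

In a uniform field, potential decreases in the direction of E: V_B − V_A = −E·Δx.
V_B − V_A = −(8540 V/m)(0.561 m) = -4790 V.

-4790 V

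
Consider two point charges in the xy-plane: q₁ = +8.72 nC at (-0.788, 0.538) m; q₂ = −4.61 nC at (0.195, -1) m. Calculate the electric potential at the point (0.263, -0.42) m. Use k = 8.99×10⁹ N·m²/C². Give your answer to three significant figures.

The total potential is the scalar sum of each charge's contribution, V = Σ kqᵢ/rᵢ.
Distances from the field point to each charge: r₁ = 1.42 m, r₂ = 0.584 m.
V = k[(8.72×10⁻⁹)/(1.42) + (-4.61×10⁻⁹)/(0.584)] = -15.8 V.

-15.8 V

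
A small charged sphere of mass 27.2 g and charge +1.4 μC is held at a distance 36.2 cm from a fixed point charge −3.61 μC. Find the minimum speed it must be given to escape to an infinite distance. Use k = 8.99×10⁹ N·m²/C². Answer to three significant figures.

3.04 m/s

To just escape, total mechanical energy must reach zero at infinity: ½mv²_min + U = 0, so ½mv²_min = −U = |kQq|/r.
|U| = |kQq|/r = (8.99×10⁹ N·m²/C²)(3.61×10⁻⁶)(1.40×10⁻⁶)/(0.362) = 0.126 J.
v_min = √(2|U|/m) = √(2·0.126/0.0272) = 3.04 m/s.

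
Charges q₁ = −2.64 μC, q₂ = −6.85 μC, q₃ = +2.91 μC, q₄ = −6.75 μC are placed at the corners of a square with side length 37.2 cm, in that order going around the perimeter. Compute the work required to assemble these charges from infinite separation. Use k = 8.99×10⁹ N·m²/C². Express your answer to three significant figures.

0.570 J

The assembly work is the sum of pairwise potential energies, U = Σ_{i<j} kqᵢqⱼ/rᵢⱼ.
The four side pairs have separation 0.372 m and the two diagonal pairs 0.526 m.
Summing all 6 pair terms gives U = 0.570 J.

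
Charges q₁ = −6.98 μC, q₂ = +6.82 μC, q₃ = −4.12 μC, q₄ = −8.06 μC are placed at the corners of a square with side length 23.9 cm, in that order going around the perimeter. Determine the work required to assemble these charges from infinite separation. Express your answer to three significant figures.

The assembly work is the sum of pairwise potential energies, U = Σ_{i<j} kqᵢqⱼ/rᵢⱼ.
The four side pairs have separation 0.239 m and the two diagonal pairs 0.338 m.
Summing all 6 pair terms gives U = -0.179 J.

-0.179 J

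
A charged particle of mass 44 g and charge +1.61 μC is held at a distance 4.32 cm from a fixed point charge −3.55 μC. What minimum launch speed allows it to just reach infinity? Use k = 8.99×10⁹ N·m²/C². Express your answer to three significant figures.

7.35 m/s

To just escape, total mechanical energy must reach zero at infinity: ½mv²_min + U = 0, so ½mv²_min = −U = |kQq|/r.
|U| = |kQq|/r = (8.99×10⁹ N·m²/C²)(3.55×10⁻⁶)(1.61×10⁻⁶)/(0.0432) = 1.19 J.
v_min = √(2|U|/m) = √(2·1.19/0.0440) = 7.35 m/s.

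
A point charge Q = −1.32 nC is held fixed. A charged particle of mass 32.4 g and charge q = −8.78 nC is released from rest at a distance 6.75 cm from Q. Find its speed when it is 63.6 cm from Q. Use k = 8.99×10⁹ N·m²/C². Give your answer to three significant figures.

9.23×10⁻³ m/s

Only the electrostatic force acts, so mechanical energy is conserved: ½mv² = U₁ − U₂ = kQq(1/r₁ − 1/r₂).
U₁ − U₂ = (8.99×10⁹ N·m²/C²)(-1.32×10⁻⁹ C)(-8.78×10⁻⁹ C)(1/0.0675 − 1/0.636) = 1.38×10⁻⁶ J.
v = √(2·1.38×10⁻⁶/0.0324) = 9.23×10⁻³ m/s.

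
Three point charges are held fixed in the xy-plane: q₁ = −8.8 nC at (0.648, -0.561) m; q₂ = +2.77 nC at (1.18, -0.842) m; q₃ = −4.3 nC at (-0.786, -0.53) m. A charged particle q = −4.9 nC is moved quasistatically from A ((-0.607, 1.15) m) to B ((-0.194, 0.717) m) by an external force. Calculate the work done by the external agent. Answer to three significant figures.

For quasistatic motion the external work equals the change in potential energy: W_ext = qΔV = q(V_B − V_A).
At A: distances to the source charges are 2.12 m, 2.68 m, 1.69 m; V_A = Σ kqᵢ/rᵢ = -50.9 V.
At B: distances to the source charges are 1.53 m, 2.08 m, 1.38 m; V_B = Σ kqᵢ/rᵢ = -67.7 V.
ΔV = V_B − V_A = -16.9 V.
W_ext = qΔV = (-4.90×10⁻⁹ C)(-16.9 V) = 8.26×10⁻⁸ J.

8.26×10⁻⁸ J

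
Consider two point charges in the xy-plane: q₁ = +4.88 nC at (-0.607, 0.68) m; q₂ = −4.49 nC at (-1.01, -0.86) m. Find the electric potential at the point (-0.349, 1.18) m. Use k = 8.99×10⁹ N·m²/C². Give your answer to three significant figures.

The total potential is the scalar sum of each charge's contribution, V = Σ kqᵢ/rᵢ.
Distances from the field point to each charge: r₁ = 0.563 m, r₂ = 2.14 m.
V = k[(4.88×10⁻⁹)/(0.563) + (-4.49×10⁻⁹)/(2.14)] = 59.2 V.

59.2 V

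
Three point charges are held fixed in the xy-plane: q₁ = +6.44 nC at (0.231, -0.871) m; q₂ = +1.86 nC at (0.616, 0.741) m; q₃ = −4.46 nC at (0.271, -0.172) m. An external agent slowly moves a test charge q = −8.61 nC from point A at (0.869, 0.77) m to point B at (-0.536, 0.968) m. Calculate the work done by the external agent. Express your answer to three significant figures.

For quasistatic motion the external work equals the change in potential energy: W_ext = qΔV = q(V_B − V_A).
At A: distances to the source charges are 1.76 m, 0.255 m, 1.12 m; V_A = Σ kqᵢ/rᵢ = 62.6 V.
At B: distances to the source charges are 1.99 m, 1.17 m, 1.40 m; V_B = Σ kqᵢ/rᵢ = 14.6 V.
ΔV = V_B − V_A = -48.0 V.
W_ext = qΔV = (-8.61×10⁻⁹ C)(-48.0 V) = 4.13×10⁻⁷ J.

4.13×10⁻⁷ J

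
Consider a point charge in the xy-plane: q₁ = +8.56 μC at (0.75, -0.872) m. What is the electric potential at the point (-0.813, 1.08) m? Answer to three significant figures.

3.08×10⁴ V

The total potential is the scalar sum of each charge's contribution, V = Σ kqᵢ/rᵢ.
Distances from the field point to each charge: r₁ = 2.50 m.
V = k[(8.56×10⁻⁶)/(2.50)] = 3.08×10⁴ V.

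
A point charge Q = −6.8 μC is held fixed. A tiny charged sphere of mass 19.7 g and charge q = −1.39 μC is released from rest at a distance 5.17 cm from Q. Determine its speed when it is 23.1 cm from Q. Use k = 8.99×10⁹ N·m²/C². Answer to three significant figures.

11.4 m/s

Only the electrostatic force acts, so mechanical energy is conserved: ½mv² = U₁ − U₂ = kQq(1/r₁ − 1/r₂).
U₁ − U₂ = (8.99×10⁹ N·m²/C²)(-6.80×10⁻⁶ C)(-1.39×10⁻⁶ C)(1/0.0517 − 1/0.231) = 1.28 J.
v = √(2·1.28/0.0197) = 11.4 m/s.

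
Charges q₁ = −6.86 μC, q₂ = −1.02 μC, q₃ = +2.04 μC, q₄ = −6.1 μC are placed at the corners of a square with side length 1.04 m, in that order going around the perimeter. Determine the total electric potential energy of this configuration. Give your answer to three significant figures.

0.249 J

The work to assemble the configuration equals its total potential energy, U = Σ kqᵢqⱼ/rᵢⱼ over all pairs.
The four side pairs have separation 1.04 m and the two diagonal pairs 1.47 m.
Summing all 6 pair terms gives U = 0.249 J.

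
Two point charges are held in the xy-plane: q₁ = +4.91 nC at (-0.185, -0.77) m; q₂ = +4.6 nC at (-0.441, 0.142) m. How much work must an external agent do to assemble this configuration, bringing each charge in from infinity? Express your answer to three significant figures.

2.14×10⁻⁷ J

The work to assemble the configuration equals its total potential energy, U = Σ kqᵢqⱼ/rᵢⱼ over all pairs.
Pair separations: r₁₂ = 0.947 m.
U = (2.14×10⁻⁷) = 2.14×10⁻⁷ J.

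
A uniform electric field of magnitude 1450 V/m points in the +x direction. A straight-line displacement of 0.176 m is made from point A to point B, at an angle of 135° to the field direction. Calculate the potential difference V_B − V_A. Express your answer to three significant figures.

Only the component of displacement along E changes the potential: ΔV = −E·d·cosθ.
ΔV = −(1450 V/m)(0.176 m)cos135° = 180 V.

180 V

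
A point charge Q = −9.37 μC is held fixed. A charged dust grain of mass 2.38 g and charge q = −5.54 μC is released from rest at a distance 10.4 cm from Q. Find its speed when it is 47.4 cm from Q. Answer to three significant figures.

Only the electrostatic force acts, so mechanical energy is conserved: ½mv² = U₁ − U₂ = kQq(1/r₁ − 1/r₂).
U₁ − U₂ = (8.99×10⁹ N·m²/C²)(-9.37×10⁻⁶ C)(-5.54×10⁻⁶ C)(1/0.104 − 1/0.474) = 3.50 J.
v = √(2·3.50/2.38×10⁻³) = 54.3 m/s.

54.3 m/s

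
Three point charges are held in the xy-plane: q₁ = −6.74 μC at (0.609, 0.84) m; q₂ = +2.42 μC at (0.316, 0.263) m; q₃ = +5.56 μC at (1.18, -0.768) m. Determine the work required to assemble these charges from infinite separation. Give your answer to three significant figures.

The assembly work is the sum of pairwise potential energies, U = Σ_{i<j} kqᵢqⱼ/rᵢⱼ.
Pair separations: r₁₂ = 0.647 m, r₁₃ = 1.71 m, r₂₃ = 1.35 m.
U = (-0.227) + (-0.197) + (0.0899) = -0.334 J.

-0.334 J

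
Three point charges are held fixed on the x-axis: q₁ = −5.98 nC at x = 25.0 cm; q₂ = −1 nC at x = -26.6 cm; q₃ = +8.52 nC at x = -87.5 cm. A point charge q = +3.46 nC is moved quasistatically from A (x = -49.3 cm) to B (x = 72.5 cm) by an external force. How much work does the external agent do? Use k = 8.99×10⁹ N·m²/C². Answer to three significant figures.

For quasistatic motion the external work equals the change in potential energy: W_ext = qΔV = q(V_B − V_A).
At A: distances to the source charges are 0.743 m, 0.227 m, 0.382 m; V_A = Σ kqᵢ/rᵢ = 88.6 V.
At B: distances to the source charges are 0.475 m, 0.991 m, 1.60 m; V_B = Σ kqᵢ/rᵢ = -74.4 V.
ΔV = V_B − V_A = -163 V.
W_ext = qΔV = (3.46×10⁻⁹ C)(-163 V) = -5.64×10⁻⁷ J.

-5.64×10⁻⁷ J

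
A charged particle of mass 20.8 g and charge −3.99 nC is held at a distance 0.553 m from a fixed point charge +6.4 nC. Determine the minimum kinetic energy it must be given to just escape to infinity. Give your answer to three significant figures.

To just escape, total mechanical energy must reach zero at infinity: ½mv²_min + U = 0, so ½mv²_min = −U = |kQq|/r.
|U| = |kQq|/r = (8.99×10⁹ N·m²/C²)(6.40×10⁻⁹)(3.99×10⁻⁹)/(0.553) = 4.15×10⁻⁷ J.

4.15×10⁻⁷ J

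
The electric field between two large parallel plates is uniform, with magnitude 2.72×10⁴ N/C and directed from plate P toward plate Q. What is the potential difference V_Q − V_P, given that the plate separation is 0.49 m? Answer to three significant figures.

-1.33×10⁴ V

In a uniform field, potential decreases in the direction of E: ΔV = −E·d for a displacement d parallel to E.
Going from P to Q is a displacement of 0.49 m along the field, so V_Q − V_P = −Ed = -1.33×10⁴ V.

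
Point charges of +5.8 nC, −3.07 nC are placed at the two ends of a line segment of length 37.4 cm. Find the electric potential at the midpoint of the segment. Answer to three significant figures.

131 V

Electric potential is a scalar, so the contributions from each charge add algebraically: V = Σ kqᵢ/rᵢ.
Each charge is 0.187 m from the midpoint.
V = k[(5.80×10⁻⁹)/(0.187) + (-3.07×10⁻⁹)/(0.187)] = 131 V.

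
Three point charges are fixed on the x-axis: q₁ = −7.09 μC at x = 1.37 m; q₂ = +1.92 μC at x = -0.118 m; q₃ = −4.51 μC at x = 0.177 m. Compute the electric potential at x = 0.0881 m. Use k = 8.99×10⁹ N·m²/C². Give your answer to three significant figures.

The total potential is the scalar sum of each charge's contribution, V = Σ kqᵢ/rᵢ.
Distances from the field point to each charge: r₁ = 1.28 m, r₂ = 0.206 m, r₃ = 0.0889 m.
V = k[(-7.09×10⁻⁶)/(1.28) + (1.92×10⁻⁶)/(0.206) + (-4.51×10⁻⁶)/(0.0889)] = -4.22×10⁵ V.

-4.22×10⁵ V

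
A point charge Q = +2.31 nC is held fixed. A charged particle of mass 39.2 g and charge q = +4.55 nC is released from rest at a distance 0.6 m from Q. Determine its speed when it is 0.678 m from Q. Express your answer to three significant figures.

Only the electrostatic force acts, so mechanical energy is conserved: ½mv² = U₁ − U₂ = kQq(1/r₁ − 1/r₂).
U₁ − U₂ = (8.99×10⁹ N·m²/C²)(2.31×10⁻⁹ C)(4.55×10⁻⁹ C)(1/0.600 − 1/0.678) = 1.81×10⁻⁸ J.
v = √(2·1.81×10⁻⁸/0.0392) = 9.61×10⁻⁴ m/s.

9.61×10⁻⁴ m/s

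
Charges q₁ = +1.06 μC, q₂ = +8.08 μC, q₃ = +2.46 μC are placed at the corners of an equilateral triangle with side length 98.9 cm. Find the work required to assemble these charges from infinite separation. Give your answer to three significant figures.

0.282 J

The assembly work is the sum of pairwise potential energies, U = Σ_{i<j} kqᵢqⱼ/rᵢⱼ.
All three pair separations equal the side length, 0.989 m.
U = (0.0779) + (0.0237) + (0.181) = 0.282 J.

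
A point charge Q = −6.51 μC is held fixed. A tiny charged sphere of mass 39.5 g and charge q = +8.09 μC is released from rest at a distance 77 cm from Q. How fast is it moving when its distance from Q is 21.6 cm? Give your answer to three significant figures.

8.94 m/s

Only the electrostatic force acts, so mechanical energy is conserved: ½mv² = U₁ − U₂ = kQq(1/r₁ − 1/r₂).
U₁ − U₂ = (8.99×10⁹ N·m²/C²)(-6.51×10⁻⁶ C)(8.09×10⁻⁶ C)(1/0.770 − 1/0.216) = 1.58 J.
v = √(2·1.58/0.0395) = 8.94 m/s.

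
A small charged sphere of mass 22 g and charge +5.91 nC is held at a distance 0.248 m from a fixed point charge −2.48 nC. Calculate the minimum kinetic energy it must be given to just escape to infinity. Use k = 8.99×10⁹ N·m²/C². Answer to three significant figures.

To just escape, total mechanical energy must reach zero at infinity: ½mv²_min + U = 0, so ½mv²_min = −U = |kQq|/r.
|U| = |kQq|/r = (8.99×10⁹ N·m²/C²)(2.48×10⁻⁹)(5.91×10⁻⁹)/(0.248) = 5.31×10⁻⁷ J.

5.31×10⁻⁷ J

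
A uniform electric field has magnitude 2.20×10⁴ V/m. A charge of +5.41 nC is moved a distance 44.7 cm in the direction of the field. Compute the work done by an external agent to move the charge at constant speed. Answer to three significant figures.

The potential change for a displacement 44.7 cm in the direction of the field is ΔV = −Ed = -9830 V.
W_ext = qΔV = -5.32×10⁻⁵ J.

-5.32×10⁻⁵ J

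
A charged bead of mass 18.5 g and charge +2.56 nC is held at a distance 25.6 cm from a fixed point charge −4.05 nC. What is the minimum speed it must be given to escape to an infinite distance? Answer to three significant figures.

6.27×10⁻³ m/s

To just escape, total mechanical energy must reach zero at infinity: ½mv²_min + U = 0, so ½mv²_min = −U = |kQq|/r.
|U| = |kQq|/r = (8.99×10⁹ N·m²/C²)(4.05×10⁻⁹)(2.56×10⁻⁹)/(0.256) = 3.64×10⁻⁷ J.
v_min = √(2|U|/m) = √(2·3.64×10⁻⁷/0.0185) = 6.27×10⁻³ m/s.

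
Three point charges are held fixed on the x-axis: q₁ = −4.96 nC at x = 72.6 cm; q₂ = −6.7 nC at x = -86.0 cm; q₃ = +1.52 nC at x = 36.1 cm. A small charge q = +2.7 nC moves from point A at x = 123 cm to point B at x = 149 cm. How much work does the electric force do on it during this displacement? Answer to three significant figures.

The work done by the electric force is W_field = −ΔU = −q(V_B − V_A) = q(V_A − V_B).
At A: distances to the source charges are 0.504 m, 2.09 m, 0.869 m; V_A = Σ kqᵢ/rᵢ = -102 V.
At B: distances to the source charges are 0.764 m, 2.35 m, 1.13 m; V_B = Σ kqᵢ/rᵢ = -71.9 V.
ΔV = V_B − V_A = 29.7 V.
W_field = −qΔV = −(2.70×10⁻⁹ C)(29.7 V) = -8.01×10⁻⁸ J.

-8.01×10⁻⁸ J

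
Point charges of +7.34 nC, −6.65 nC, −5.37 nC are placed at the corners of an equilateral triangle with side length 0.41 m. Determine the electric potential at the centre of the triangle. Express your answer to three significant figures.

Electric potential is a scalar, so the contributions from each charge add algebraically: V = Σ kqᵢ/rᵢ.
The distance from each vertex to the centroid is a/√3 = 0.237 m.
V = k[(7.34×10⁻⁹)/(0.237) + (-6.65×10⁻⁹)/(0.237) + (-5.37×10⁻⁹)/(0.237)] = -178 V.

-178 V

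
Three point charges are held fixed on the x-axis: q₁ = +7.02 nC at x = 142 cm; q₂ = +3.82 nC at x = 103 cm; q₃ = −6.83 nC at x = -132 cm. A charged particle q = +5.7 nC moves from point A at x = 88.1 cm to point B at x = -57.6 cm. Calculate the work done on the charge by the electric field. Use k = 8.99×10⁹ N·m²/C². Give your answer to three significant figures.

1.99×10⁻⁶ J

The work done by the electric force is W_field = −ΔU = −q(V_B − V_A) = q(V_A − V_B).
At A: distances to the source charges are 0.539 m, 0.149 m, 2.20 m; V_A = Σ kqᵢ/rᵢ = 320 V.
At B: distances to the source charges are 2.00 m, 1.61 m, 0.744 m; V_B = Σ kqᵢ/rᵢ = -29.5 V.
ΔV = V_B − V_A = -349 V.
W_field = −qΔV = −(5.70×10⁻⁹ C)(-349 V) = 1.99×10⁻⁶ J.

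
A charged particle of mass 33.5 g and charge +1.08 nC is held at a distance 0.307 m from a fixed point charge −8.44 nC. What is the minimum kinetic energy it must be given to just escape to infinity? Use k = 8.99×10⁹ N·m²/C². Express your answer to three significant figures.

2.67×10⁻⁷ J

To just escape, total mechanical energy must reach zero at infinity: ½mv²_min + U = 0, so ½mv²_min = −U = |kQq|/r.
|U| = |kQq|/r = (8.99×10⁹ N·m²/C²)(8.44×10⁻⁹)(1.08×10⁻⁹)/(0.307) = 2.67×10⁻⁷ J.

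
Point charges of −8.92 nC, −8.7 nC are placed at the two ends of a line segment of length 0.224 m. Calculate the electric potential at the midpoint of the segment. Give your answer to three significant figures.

Electric potential is a scalar, so the contributions from each charge add algebraically: V = Σ kqᵢ/rᵢ.
Each charge is 0.112 m from the midpoint.
V = k[(-8.92×10⁻⁹)/(0.112) + (-8.70×10⁻⁹)/(0.112)] = -1410 V.

-1410 V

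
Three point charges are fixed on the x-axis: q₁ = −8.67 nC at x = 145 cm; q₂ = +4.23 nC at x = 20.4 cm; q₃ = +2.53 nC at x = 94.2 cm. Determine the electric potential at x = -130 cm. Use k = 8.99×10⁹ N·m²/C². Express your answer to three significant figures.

7.09 V

Electric potential is a scalar, so the contributions from each charge add algebraically: V = Σ kqᵢ/rᵢ.
Distances from the field point to each charge: r₁ = 2.75 m, r₂ = 1.50 m, r₃ = 2.24 m.
V = k[(-8.67×10⁻⁹)/(2.75) + (4.23×10⁻⁹)/(1.50) + (2.53×10⁻⁹)/(2.24)] = 7.09 V.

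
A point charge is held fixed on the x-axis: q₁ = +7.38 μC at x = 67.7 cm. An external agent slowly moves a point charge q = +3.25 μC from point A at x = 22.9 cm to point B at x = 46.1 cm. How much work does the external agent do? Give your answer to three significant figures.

0.517 J

For quasistatic motion the external work equals the change in potential energy: W_ext = qΔV = q(V_B − V_A).
At A: distance to the source charge is 0.448 m; V_A = kq₁/r = 1.48×10⁵ V.
At B: distance to the source charge is 0.216 m; V_B = kq₁/r = 3.07×10⁵ V.
ΔV = V_B − V_A = 1.59×10⁵ V.
W_ext = qΔV = (3.25×10⁻⁶ C)(1.59×10⁵ V) = 0.517 J.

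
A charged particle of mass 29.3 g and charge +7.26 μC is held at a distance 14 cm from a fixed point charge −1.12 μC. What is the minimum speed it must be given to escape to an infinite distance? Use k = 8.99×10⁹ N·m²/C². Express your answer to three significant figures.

To just escape, total mechanical energy must reach zero at infinity: ½mv²_min + U = 0, so ½mv²_min = −U = |kQq|/r.
|U| = |kQq|/r = (8.99×10⁹ N·m²/C²)(1.12×10⁻⁶)(7.26×10⁻⁶)/(0.140) = 0.522 J.
v_min = √(2|U|/m) = √(2·0.522/0.0293) = 5.97 m/s.

5.97 m/s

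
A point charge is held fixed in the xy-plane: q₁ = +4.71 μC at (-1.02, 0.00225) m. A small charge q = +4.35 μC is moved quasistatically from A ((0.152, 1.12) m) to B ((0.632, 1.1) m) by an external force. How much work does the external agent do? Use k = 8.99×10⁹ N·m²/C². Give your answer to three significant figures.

-0.0209 J

For quasistatic motion the external work equals the change in potential energy: W_ext = qΔV = q(V_B − V_A).
At A: distance to the source charge is 1.62 m; V_A = kq₁/r = 2.61×10⁴ V.
At B: distance to the source charge is 1.98 m; V_B = kq₁/r = 2.13×10⁴ V.
ΔV = V_B − V_A = -4800 V.
W_ext = qΔV = (4.35×10⁻⁶ C)(-4800 V) = -0.0209 J.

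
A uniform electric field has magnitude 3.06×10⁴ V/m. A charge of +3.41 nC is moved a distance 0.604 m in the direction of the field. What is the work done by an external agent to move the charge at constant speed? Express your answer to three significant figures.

The potential change for a displacement 0.604 m in the direction of the field is ΔV = −Ed = -1.85×10⁴ V.
W_ext = qΔV = -6.30×10⁻⁵ J.

-6.30×10⁻⁵ J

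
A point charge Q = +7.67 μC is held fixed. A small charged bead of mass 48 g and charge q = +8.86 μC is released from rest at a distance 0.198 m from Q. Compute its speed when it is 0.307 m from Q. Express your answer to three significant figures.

Only the electrostatic force acts, so mechanical energy is conserved: ½mv² = U₁ − U₂ = kQq(1/r₁ − 1/r₂).
U₁ − U₂ = (8.99×10⁹ N·m²/C²)(7.67×10⁻⁶ C)(8.86×10⁻⁶ C)(1/0.198 − 1/0.307) = 1.10 J.
v = √(2·1.10/0.0480) = 6.76 m/s.

6.76 m/s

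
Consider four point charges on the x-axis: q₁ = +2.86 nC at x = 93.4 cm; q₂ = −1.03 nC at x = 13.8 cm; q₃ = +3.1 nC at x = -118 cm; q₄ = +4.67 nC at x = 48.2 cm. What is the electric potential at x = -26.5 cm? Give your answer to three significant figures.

85.1 V

Electric potential is a scalar, so the contributions from each charge add algebraically: V = Σ kqᵢ/rᵢ.
Distances from the field point to each charge: r₁ = 1.20 m, r₂ = 0.403 m, r₃ = 0.915 m, r₄ = 0.747 m.
V = k[(2.86×10⁻⁹)/(1.20) + (-1.03×10⁻⁹)/(0.403) + (3.10×10⁻⁹)/(0.915) + (4.67×10⁻⁹)/(0.747)] = 85.1 V.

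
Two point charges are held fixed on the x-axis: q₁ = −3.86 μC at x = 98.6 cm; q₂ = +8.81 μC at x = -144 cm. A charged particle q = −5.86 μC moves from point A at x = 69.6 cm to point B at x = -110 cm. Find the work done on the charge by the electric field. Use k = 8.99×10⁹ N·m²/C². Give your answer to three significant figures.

The work done by the electric force is W_field = −ΔU = −q(V_B − V_A) = q(V_A − V_B).
At A: distances to the source charges are 0.290 m, 2.14 m; V_A = Σ kqᵢ/rᵢ = -8.26×10⁴ V.
At B: distances to the source charges are 2.09 m, 0.340 m; V_B = Σ kqᵢ/rᵢ = 2.16×10⁵ V.
ΔV = V_B − V_A = 2.99×10⁵ V.
W_field = −qΔV = −(-5.86×10⁻⁶ C)(2.99×10⁵ V) = 1.75 J.

1.75 J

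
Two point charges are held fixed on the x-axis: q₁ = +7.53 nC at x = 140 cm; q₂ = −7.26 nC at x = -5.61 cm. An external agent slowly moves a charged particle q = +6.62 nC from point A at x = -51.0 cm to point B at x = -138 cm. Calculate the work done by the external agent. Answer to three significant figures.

For quasistatic motion the external work equals the change in potential energy: W_ext = qΔV = q(V_B − V_A).
At A: distances to the source charges are 1.91 m, 0.454 m; V_A = Σ kqᵢ/rᵢ = -108 V.
At B: distances to the source charges are 2.78 m, 1.32 m; V_B = Σ kqᵢ/rᵢ = -24.9 V.
ΔV = V_B − V_A = 83.4 V.
W_ext = qΔV = (6.62×10⁻⁹ C)(83.4 V) = 5.52×10⁻⁷ J.

5.52×10⁻⁷ J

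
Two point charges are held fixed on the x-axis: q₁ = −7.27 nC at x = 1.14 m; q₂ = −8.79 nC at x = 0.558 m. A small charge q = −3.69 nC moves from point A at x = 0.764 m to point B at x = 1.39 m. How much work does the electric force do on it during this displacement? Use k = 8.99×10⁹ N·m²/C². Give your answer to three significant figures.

7.42×10⁻⁷ J

The work done by the electric force is W_field = −ΔU = −q(V_B − V_A) = q(V_A − V_B).
At A: distances to the source charges are 0.376 m, 0.206 m; V_A = Σ kqᵢ/rᵢ = -557 V.
At B: distances to the source charges are 0.250 m, 0.832 m; V_B = Σ kqᵢ/rᵢ = -356 V.
ΔV = V_B − V_A = 201 V.
W_field = −qΔV = −(-3.69×10⁻⁹ C)(201 V) = 7.42×10⁻⁷ J.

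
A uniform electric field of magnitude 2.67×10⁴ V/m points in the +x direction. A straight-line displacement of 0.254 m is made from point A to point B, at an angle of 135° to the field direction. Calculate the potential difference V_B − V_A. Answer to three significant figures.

Only the component of displacement along E changes the potential: ΔV = −E·d·cosθ.
ΔV = −(2.67×10⁴ V/m)(0.254 m)cos135° = 4800 V.

4800 V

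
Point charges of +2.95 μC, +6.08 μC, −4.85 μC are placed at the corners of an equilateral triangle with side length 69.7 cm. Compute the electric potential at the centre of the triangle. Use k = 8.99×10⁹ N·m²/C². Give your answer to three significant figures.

Electric potential is a scalar, so the contributions from each charge add algebraically: V = Σ kqᵢ/rᵢ.
The distance from each vertex to the centroid is a/√3 = 0.402 m.
V = k[(2.95×10⁻⁶)/(0.402) + (6.08×10⁻⁶)/(0.402) + (-4.85×10⁻⁶)/(0.402)] = 9.34×10⁴ V.

9.34×10⁴ V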